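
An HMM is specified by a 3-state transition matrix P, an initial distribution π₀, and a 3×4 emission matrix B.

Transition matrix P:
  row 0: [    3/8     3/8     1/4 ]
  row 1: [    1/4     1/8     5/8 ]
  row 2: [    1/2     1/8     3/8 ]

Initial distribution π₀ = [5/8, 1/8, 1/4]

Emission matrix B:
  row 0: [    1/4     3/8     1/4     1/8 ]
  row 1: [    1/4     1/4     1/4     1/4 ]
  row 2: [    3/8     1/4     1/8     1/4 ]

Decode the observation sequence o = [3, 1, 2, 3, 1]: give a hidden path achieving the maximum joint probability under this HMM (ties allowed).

t=0: δ = [7.812e-02, 3.125e-02, 6.250e-02]  (obs o_0=3)
t=1: δ = [1.172e-02, 7.324e-03, 5.859e-03]  ψ = [2, 0, 2]  (obs o_1=1)
t=2: δ = [1.099e-03, 1.099e-03, 5.722e-04]  ψ = [0, 0, 1]  (obs o_2=2)
t=3: δ = [5.150e-05, 1.030e-04, 1.717e-04]  ψ = [0, 0, 1]  (obs o_3=3)
t=4: δ = [3.219e-05, 5.364e-06, 1.609e-05]  ψ = [2, 2, 1]  (obs o_4=1)
backtrack: best end state = 0; path = [2, 0, 1, 2, 0]

path = [2, 0, 1, 2, 0]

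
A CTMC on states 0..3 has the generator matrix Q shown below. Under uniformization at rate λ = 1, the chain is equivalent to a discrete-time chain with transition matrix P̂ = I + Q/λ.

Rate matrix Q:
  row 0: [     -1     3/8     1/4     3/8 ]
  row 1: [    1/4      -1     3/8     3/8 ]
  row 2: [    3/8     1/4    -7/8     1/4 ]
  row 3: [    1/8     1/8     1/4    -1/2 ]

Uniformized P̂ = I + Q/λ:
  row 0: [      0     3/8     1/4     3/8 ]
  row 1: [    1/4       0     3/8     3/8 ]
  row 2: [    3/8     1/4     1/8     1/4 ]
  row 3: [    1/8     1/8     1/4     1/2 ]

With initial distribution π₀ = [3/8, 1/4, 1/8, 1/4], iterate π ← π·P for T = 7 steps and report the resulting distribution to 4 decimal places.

t=0: π = [0.3750, 0.2500, 0.1250, 0.2500]
t=1: π = [0.1406, 0.2031, 0.2656, 0.3906]
t=2: π = [0.1992, 0.1680, 0.2422, 0.3906]
t=3: π = [0.1816, 0.1841, 0.2407, 0.3936]
t=4: π = [0.1855, 0.1775, 0.2429, 0.3941]
t=5: π = [0.1847, 0.1796, 0.2418, 0.3939]
t=6: π = [0.1848, 0.1790, 0.2422, 0.3940]
t=7: π = [0.1848, 0.1791, 0.2421, 0.3940]

π = [0.1848, 0.1791, 0.2421, 0.3940]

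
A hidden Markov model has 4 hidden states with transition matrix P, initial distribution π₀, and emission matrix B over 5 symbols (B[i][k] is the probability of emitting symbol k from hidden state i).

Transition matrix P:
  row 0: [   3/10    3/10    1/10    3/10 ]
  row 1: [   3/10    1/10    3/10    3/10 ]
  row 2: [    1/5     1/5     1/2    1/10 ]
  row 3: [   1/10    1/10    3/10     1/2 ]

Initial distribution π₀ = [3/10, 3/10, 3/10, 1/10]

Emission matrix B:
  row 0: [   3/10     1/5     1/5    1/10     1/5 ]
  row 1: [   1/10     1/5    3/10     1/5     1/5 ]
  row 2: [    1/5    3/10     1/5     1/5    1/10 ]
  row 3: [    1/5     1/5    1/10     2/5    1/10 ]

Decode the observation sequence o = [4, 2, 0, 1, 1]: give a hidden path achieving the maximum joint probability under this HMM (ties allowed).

t=0: δ = [6.000e-02, 6.000e-02, 3.000e-02, 1.000e-02]  (obs o_0=4)
t=1: δ = [3.600e-03, 5.400e-03, 3.600e-03, 1.800e-03]  ψ = [0, 0, 1, 0]  (obs o_1=2)
t=2: δ = [4.860e-04, 1.080e-04, 3.600e-04, 3.240e-04]  ψ = [1, 0, 2, 1]  (obs o_2=0)
t=3: δ = [2.916e-05, 2.916e-05, 5.400e-05, 3.240e-05]  ψ = [0, 0, 2, 3]  (obs o_3=1)
t=4: δ = [2.160e-06, 2.160e-06, 8.100e-06, 3.240e-06]  ψ = [2, 2, 2, 3]  (obs o_4=1)
backtrack: best end state = 2; path = [1, 2, 2, 2, 2]

path = [1, 2, 2, 2, 2]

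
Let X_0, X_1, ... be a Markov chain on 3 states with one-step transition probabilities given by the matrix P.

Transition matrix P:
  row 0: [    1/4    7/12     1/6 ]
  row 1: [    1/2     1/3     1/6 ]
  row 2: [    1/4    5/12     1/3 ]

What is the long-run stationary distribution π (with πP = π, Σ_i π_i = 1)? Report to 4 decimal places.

π = [0.3600, 0.4400, 0.2000]

Balance equations π_j = Σ_i π_i·P[i][j]:
  π_0 = 1/4·π_0 + 1/2·π_1 + 1/4·π_2
  π_1 = 7/12·π_0 + 1/3·π_1 + 5/12·π_2
  normalize: π_0 + π_1 + π_2 = 1
Solving the linear system gives exactly π = [9/25, 11/25, 1/5].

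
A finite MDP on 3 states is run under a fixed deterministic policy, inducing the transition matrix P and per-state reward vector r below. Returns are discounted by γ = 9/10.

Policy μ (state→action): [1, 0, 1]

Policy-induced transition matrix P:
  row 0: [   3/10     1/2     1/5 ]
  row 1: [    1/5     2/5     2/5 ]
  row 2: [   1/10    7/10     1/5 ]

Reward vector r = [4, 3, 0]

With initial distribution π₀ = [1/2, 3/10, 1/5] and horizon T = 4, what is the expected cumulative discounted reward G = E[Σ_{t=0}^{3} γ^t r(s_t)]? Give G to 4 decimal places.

t=0: π = [0.5000, 0.3000, 0.2000], E[r] = 2.9000, γ^t·E[r] = 2.900000, running G = 2.900000
t=1: π = [0.2300, 0.5100, 0.2600], E[r] = 2.4500, γ^t·E[r] = 2.205000, running G = 5.105000
t=2: π = [0.1970, 0.5010, 0.3020], E[r] = 2.2910, γ^t·E[r] = 1.855710, running G = 6.960710
t=3: π = [0.1895, 0.5103, 0.3002], E[r] = 2.2889, γ^t·E[r] = 1.668608, running G = 8.629318

G = 8.6293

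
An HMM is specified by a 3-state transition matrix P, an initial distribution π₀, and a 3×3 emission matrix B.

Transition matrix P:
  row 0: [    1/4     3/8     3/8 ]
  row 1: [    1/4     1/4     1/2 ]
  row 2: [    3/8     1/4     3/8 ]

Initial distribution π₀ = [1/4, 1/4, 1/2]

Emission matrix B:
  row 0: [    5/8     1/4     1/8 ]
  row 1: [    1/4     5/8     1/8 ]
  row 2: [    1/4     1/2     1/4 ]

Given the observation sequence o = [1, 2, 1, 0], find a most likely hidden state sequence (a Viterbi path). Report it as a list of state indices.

path = [2, 2, 2, 0]

t=0: δ = [6.250e-02, 1.562e-01, 2.500e-01]  (obs o_0=1)
t=1: δ = [1.172e-02, 7.812e-03, 2.344e-02]  ψ = [2, 2, 2]  (obs o_1=2)
t=2: δ = [2.197e-03, 3.662e-03, 4.395e-03]  ψ = [2, 2, 2]  (obs o_2=1)
t=3: δ = [1.030e-03, 2.747e-04, 4.578e-04]  ψ = [2, 2, 1]  (obs o_3=0)
backtrack: best end state = 0; path = [2, 2, 2, 0]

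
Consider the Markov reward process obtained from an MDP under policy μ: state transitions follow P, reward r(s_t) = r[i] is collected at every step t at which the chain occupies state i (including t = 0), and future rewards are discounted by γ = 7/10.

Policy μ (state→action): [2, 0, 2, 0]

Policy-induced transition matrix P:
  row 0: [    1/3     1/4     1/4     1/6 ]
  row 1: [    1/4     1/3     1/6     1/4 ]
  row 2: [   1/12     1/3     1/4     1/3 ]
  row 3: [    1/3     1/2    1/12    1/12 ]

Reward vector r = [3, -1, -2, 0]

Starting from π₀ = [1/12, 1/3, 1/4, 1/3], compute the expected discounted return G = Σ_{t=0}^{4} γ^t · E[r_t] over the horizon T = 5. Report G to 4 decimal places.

t=0: π = [0.0833, 0.3333, 0.2500, 0.3333], E[r] = -0.5833, γ^t·E[r] = -0.583333, running G = -0.583333
t=1: π = [0.2431, 0.3819, 0.1667, 0.2083], E[r] = 0.0139, γ^t·E[r] = 0.009722, running G = -0.573611
t=2: π = [0.2598, 0.3478, 0.1834, 0.2089], E[r] = 0.0648, γ^t·E[r] = 0.031759, running G = -0.541852
t=3: π = [0.2585, 0.3465, 0.1862, 0.2088], E[r] = 0.0566, γ^t·E[r] = 0.019403, running G = -0.522449
t=4: π = [0.2579, 0.3466, 0.1863, 0.2092], E[r] = 0.0545, γ^t·E[r] = 0.013082, running G = -0.509367

G = -0.5094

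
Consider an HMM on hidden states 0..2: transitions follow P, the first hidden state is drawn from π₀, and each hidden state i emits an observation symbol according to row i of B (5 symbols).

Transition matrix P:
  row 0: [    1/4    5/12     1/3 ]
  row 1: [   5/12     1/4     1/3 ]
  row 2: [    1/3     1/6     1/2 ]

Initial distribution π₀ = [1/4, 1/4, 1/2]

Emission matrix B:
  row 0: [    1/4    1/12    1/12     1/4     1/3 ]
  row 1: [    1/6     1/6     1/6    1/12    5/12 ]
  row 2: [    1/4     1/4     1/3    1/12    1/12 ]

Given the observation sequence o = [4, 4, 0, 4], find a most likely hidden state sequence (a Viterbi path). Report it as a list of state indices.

t=0: δ = [8.333e-02, 1.042e-01, 4.167e-02]  (obs o_0=4)
t=1: δ = [1.447e-02, 1.447e-02, 2.894e-03]  ψ = [1, 0, 1]  (obs o_1=4)
t=2: δ = [1.507e-03, 1.005e-03, 1.206e-03]  ψ = [1, 0, 0]  (obs o_2=0)
t=3: δ = [1.395e-04, 2.616e-04, 5.023e-05]  ψ = [1, 0, 2]  (obs o_3=4)
backtrack: best end state = 1; path = [0, 1, 0, 1]

path = [0, 1, 0, 1]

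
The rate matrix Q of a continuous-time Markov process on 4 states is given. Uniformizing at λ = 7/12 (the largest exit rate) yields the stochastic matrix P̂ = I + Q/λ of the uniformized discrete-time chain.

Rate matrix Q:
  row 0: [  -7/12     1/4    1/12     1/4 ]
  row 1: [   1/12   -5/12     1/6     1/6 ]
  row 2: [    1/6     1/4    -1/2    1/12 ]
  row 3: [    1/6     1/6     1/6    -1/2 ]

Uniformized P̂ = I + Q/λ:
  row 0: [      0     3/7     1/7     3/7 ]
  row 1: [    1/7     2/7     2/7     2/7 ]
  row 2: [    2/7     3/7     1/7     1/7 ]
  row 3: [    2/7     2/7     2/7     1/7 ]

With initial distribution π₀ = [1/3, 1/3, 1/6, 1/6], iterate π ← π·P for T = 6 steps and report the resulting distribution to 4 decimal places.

π = [0.1839, 0.3444, 0.2270, 0.2446]

t=0: π = [0.3333, 0.3333, 0.1667, 0.1667]
t=1: π = [0.1429, 0.3571, 0.2143, 0.2857]
t=2: π = [0.1939, 0.3367, 0.2347, 0.2347]
t=3: π = [0.1822, 0.3469, 0.2245, 0.2464]
t=4: π = [0.1841, 0.3438, 0.2276, 0.2445]
t=5: π = [0.1840, 0.3445, 0.2269, 0.2446]
t=6: π = [0.1839, 0.3444, 0.2270, 0.2446]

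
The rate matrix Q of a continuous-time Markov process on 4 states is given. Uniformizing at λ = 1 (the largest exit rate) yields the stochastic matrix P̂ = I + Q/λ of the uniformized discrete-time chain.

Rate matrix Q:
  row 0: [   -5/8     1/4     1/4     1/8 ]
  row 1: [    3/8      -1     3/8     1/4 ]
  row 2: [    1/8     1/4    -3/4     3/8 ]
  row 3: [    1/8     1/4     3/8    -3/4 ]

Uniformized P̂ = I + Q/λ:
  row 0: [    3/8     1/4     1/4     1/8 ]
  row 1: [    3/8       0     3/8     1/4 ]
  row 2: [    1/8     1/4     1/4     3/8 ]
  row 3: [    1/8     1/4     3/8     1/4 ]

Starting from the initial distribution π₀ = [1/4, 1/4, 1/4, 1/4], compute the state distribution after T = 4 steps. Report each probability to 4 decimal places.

π = [0.2334, 0.2002, 0.3073, 0.2592]

t=0: π = [0.2500, 0.2500, 0.2500, 0.2500]
t=1: π = [0.2500, 0.1875, 0.3125, 0.2500]
t=2: π = [0.2344, 0.2031, 0.3047, 0.2578]
t=3: π = [0.2344, 0.1992, 0.3076, 0.2588]
t=4: π = [0.2334, 0.2002, 0.3073, 0.2592]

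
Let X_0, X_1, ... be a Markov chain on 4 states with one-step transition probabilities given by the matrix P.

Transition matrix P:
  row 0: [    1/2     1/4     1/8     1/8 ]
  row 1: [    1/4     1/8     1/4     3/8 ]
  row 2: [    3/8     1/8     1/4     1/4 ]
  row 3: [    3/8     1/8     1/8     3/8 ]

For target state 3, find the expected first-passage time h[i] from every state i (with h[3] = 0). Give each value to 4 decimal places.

h = [5.0693, 3.8812, 4.5149, 0.0000]

First-step conditioning: h[3] = 0; for i ≠ 3, h[i] = 1 + Σ_k P[i][k]·h[k].
  h[0] = 1 + 1/2·h[0] + 1/4·h[1] + 1/8·h[2]
  h[1] = 1 + 1/4·h[0] + 1/8·h[1] + 1/4·h[2]
  h[2] = 1 + 3/8·h[0] + 1/8·h[1] + 1/4·h[2]
Solving the 3×3 linear system over states ≠ 3 gives exactly h = [512/101, 392/101, 456/101, 0] (h[3] = 0 is the target).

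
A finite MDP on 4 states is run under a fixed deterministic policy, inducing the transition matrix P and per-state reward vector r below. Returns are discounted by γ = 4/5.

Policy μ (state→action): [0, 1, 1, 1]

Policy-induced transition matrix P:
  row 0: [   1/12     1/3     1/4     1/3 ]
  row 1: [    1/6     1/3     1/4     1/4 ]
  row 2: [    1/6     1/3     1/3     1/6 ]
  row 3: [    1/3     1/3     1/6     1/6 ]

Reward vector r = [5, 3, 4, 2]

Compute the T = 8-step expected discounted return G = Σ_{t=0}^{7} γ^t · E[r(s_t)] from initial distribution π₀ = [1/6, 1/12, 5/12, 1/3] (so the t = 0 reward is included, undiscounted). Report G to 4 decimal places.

G = 14.2240

t=0: π = [0.1667, 0.0833, 0.4167, 0.3333], E[r] = 3.4167, γ^t·E[r] = 3.416667, running G = 3.416667
t=1: π = [0.2083, 0.3333, 0.2569, 0.2014], E[r] = 3.4722, γ^t·E[r] = 2.777778, running G = 6.194444
t=2: π = [0.1829, 0.3333, 0.2546, 0.2292], E[r] = 3.3912, γ^t·E[r] = 2.170370, running G = 8.364815
t=3: π = [0.1896, 0.3333, 0.2521, 0.2249], E[r] = 3.4064, γ^t·E[r] = 1.744099, running G = 10.108914
t=4: π = [0.1884, 0.3333, 0.2523, 0.2260], E[r] = 3.4029, γ^t·E[r] = 1.393837, running G = 11.502751
t=5: π = [0.1886, 0.3333, 0.2522, 0.2258], E[r] = 3.4036, γ^t·E[r] = 1.115304, running G = 12.618055
t=6: π = [0.1886, 0.3333, 0.2522, 0.2259], E[r] = 3.4035, γ^t·E[r] = 0.892202, running G = 13.510257
t=7: π = [0.1886, 0.3333, 0.2522, 0.2259], E[r] = 3.4035, γ^t·E[r] = 0.713769, running G = 14.224026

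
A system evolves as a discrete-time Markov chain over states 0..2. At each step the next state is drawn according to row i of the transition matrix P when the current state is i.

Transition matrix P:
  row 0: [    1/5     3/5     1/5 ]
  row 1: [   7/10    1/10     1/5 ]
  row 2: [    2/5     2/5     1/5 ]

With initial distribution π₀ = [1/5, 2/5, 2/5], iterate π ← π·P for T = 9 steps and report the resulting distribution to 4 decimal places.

π = [0.4269, 0.3731, 0.2000]

t=0: π = [0.2000, 0.4000, 0.4000]
t=1: π = [0.4800, 0.3200, 0.2000]
t=2: π = [0.4000, 0.4000, 0.2000]
t=3: π = [0.4400, 0.3600, 0.2000]
t=4: π = [0.4200, 0.3800, 0.2000]
t=5: π = [0.4300, 0.3700, 0.2000]
t=6: π = [0.4250, 0.3750, 0.2000]
t=7: π = [0.4275, 0.3725, 0.2000]
t=8: π = [0.4263, 0.3738, 0.2000]
t=9: π = [0.4269, 0.3731, 0.2000]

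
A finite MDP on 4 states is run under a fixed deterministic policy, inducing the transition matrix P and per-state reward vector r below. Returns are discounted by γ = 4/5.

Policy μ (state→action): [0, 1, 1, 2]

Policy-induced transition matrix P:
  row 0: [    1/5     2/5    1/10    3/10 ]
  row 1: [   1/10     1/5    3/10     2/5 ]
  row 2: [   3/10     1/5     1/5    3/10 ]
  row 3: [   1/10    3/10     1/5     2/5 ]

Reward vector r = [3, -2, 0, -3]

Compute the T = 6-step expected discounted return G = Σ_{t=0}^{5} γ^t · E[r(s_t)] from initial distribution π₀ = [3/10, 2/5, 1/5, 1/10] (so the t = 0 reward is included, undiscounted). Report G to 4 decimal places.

G = -3.2364

t=0: π = [0.3000, 0.4000, 0.2000, 0.1000], E[r] = -0.2000, γ^t·E[r] = -0.200000, running G = -0.200000
t=1: π = [0.1700, 0.2700, 0.2100, 0.3500], E[r] = -1.0800, γ^t·E[r] = -0.864000, running G = -1.064000
t=2: π = [0.1590, 0.2690, 0.2100, 0.3620], E[r] = -1.1470, γ^t·E[r] = -0.734080, running G = -1.798080
t=3: π = [0.1579, 0.2680, 0.2110, 0.3631], E[r] = -1.1516, γ^t·E[r] = -0.589619, running G = -2.387699
t=4: π = [0.1580, 0.2679, 0.2110, 0.3631], E[r] = -1.1511, γ^t·E[r] = -0.471507, running G = -2.859206
t=5: π = [0.1580, 0.2679, 0.2110, 0.3631], E[r] = -1.1511, γ^t·E[r] = -0.377197, running G = -3.236404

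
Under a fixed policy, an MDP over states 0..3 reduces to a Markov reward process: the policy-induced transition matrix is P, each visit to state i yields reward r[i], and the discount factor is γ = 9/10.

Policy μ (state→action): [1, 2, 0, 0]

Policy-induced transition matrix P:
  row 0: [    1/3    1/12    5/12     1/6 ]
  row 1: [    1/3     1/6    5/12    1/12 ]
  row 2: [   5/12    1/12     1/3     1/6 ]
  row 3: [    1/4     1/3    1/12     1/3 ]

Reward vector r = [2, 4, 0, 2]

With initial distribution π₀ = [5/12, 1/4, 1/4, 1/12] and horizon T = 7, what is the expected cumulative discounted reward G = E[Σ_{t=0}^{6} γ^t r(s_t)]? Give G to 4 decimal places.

t=0: π = [0.4167, 0.2500, 0.2500, 0.0833], E[r] = 2.0000, γ^t·E[r] = 2.000000, running G = 2.000000
t=1: π = [0.3472, 0.1250, 0.3681, 0.1597], E[r] = 1.5139, γ^t·E[r] = 1.362500, running G = 3.362500
t=2: π = [0.3507, 0.1337, 0.3328, 0.1829], E[r] = 1.6019, γ^t·E[r] = 1.297500, running G = 4.660000
t=3: π = [0.3458, 0.1402, 0.3280, 0.1860], E[r] = 1.6244, γ^t·E[r] = 1.184203, running G = 5.844203
t=4: π = [0.3452, 0.1415, 0.3273, 0.1860], E[r] = 1.6284, γ^t·E[r] = 1.068372, running G = 6.912575
t=5: π = [0.3451, 0.1416, 0.3274, 0.1859], E[r] = 1.6285, γ^t·E[r] = 0.961588, running G = 7.874163
t=6: π = [0.3451, 0.1416, 0.3274, 0.1858], E[r] = 1.6284, γ^t·E[r] = 0.865373, running G = 8.739536

G = 8.7395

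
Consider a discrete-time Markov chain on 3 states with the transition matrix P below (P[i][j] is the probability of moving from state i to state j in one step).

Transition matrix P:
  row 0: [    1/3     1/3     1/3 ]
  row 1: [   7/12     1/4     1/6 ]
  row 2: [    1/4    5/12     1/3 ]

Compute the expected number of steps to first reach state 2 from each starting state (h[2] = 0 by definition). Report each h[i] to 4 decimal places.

First-step conditioning: h[2] = 0; for i ≠ 2, h[i] = 1 + Σ_k P[i][k]·h[k].
  h[0] = 1 + 1/3·h[0] + 1/3·h[1]
  h[1] = 1 + 7/12·h[0] + 1/4·h[1]
Solving the 2×2 linear system over states ≠ 2 gives exactly h = [39/11, 45/11, 0] (h[2] = 0 is the target).

h = [3.5455, 4.0909, 0.0000]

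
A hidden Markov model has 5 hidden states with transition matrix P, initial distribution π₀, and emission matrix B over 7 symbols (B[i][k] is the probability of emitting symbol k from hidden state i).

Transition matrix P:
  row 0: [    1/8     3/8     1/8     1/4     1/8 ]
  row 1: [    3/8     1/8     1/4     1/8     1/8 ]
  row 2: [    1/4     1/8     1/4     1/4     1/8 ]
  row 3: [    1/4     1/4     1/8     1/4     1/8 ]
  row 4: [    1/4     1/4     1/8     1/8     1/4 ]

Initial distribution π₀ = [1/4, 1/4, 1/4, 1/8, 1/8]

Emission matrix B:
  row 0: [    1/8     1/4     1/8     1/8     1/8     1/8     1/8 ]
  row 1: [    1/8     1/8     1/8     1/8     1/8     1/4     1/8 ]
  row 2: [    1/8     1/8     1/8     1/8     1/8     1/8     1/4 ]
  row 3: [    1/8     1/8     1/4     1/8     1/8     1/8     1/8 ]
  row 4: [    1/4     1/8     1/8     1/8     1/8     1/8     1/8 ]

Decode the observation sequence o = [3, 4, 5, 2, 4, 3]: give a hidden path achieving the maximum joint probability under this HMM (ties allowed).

path = [1, 0, 1, 0, 1, 0]

t=0: δ = [3.125e-02, 3.125e-02, 3.125e-02, 1.562e-02, 1.562e-02]  (obs o_0=3)
t=1: δ = [1.465e-03, 1.465e-03, 9.766e-04, 9.766e-04, 4.883e-04]  ψ = [1, 0, 1, 0, 0]  (obs o_1=4)
t=2: δ = [6.866e-05, 1.373e-04, 4.578e-05, 4.578e-05, 2.289e-05]  ψ = [1, 0, 1, 0, 0]  (obs o_2=5)
t=3: δ = [6.437e-06, 3.219e-06, 4.292e-06, 4.292e-06, 2.146e-06]  ψ = [1, 0, 1, 0, 1]  (obs o_3=2)
t=4: δ = [1.509e-07, 3.017e-07, 1.341e-07, 2.012e-07, 1.006e-07]  ψ = [1, 0, 2, 0, 0]  (obs o_4=4)
t=5: δ = [1.414e-08, 7.072e-09, 9.430e-09, 6.286e-09, 4.715e-09]  ψ = [1, 0, 1, 3, 1]  (obs o_5=3)
backtrack: best end state = 0; path = [1, 0, 1, 0, 1, 0]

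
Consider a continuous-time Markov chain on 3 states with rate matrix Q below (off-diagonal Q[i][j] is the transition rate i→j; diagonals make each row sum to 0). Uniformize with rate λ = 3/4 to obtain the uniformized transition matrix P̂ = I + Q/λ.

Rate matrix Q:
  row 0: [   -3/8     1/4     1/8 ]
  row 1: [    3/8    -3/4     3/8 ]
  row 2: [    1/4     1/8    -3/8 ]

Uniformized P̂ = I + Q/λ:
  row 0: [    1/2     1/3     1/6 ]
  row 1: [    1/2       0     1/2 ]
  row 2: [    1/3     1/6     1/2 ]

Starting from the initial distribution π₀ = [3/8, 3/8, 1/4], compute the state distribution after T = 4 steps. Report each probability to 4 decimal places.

t=0: π = [0.3750, 0.3750, 0.2500]
t=1: π = [0.4583, 0.1667, 0.3750]
t=2: π = [0.4375, 0.2153, 0.3472]
t=3: π = [0.4421, 0.2037, 0.3542]
t=4: π = [0.4410, 0.2064, 0.3526]

π = [0.4410, 0.2064, 0.3526]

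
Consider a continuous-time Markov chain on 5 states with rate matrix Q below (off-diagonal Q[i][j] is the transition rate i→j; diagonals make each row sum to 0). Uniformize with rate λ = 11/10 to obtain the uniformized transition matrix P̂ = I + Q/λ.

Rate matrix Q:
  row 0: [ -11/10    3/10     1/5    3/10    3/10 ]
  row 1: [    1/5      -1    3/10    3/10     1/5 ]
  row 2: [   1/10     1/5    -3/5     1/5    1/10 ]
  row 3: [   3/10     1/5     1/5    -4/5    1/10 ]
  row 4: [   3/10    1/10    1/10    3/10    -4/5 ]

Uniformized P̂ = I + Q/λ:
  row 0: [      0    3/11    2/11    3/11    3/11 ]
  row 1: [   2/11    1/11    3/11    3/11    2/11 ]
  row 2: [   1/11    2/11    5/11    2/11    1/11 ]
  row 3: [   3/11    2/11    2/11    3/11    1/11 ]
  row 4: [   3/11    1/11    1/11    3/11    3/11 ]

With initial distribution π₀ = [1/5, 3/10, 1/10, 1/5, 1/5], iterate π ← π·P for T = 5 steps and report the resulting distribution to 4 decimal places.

π = [0.1668, 0.1667, 0.2496, 0.2501, 0.1668]

t=0: π = [0.2000, 0.3000, 0.1000, 0.2000, 0.2000]
t=1: π = [0.1727, 0.1545, 0.2182, 0.2636, 0.1909]
t=2: π = [0.1719, 0.1661, 0.2380, 0.2529, 0.1711]
t=3: π = [0.1675, 0.1668, 0.2463, 0.2511, 0.1684]
t=4: π = [0.1671, 0.1666, 0.2488, 0.2503, 0.1671]
t=5: π = [0.1668, 0.1667, 0.2496, 0.2501, 0.1668]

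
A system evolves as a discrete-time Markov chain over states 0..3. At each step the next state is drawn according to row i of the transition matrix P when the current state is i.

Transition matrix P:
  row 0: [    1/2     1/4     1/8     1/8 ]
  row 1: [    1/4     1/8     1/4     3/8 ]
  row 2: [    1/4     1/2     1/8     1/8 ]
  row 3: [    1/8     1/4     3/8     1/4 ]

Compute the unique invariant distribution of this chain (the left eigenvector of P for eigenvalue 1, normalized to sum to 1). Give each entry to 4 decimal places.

π = [0.2967, 0.2697, 0.2137, 0.2199]

Balance equations π_j = Σ_i π_i·P[i][j]:
  π_0 = 1/2·π_0 + 1/4·π_1 + 1/4·π_2 + 1/8·π_3
  π_1 = 1/4·π_0 + 1/8·π_1 + 1/2·π_2 + 1/4·π_3
  π_2 = 1/8·π_0 + 1/4·π_1 + 1/8·π_2 + 3/8·π_3
  normalize: π_0 + π_1 + π_2 + π_3 = 1
Solving the linear system gives exactly π = [143/482, 65/241, 103/482, 53/241].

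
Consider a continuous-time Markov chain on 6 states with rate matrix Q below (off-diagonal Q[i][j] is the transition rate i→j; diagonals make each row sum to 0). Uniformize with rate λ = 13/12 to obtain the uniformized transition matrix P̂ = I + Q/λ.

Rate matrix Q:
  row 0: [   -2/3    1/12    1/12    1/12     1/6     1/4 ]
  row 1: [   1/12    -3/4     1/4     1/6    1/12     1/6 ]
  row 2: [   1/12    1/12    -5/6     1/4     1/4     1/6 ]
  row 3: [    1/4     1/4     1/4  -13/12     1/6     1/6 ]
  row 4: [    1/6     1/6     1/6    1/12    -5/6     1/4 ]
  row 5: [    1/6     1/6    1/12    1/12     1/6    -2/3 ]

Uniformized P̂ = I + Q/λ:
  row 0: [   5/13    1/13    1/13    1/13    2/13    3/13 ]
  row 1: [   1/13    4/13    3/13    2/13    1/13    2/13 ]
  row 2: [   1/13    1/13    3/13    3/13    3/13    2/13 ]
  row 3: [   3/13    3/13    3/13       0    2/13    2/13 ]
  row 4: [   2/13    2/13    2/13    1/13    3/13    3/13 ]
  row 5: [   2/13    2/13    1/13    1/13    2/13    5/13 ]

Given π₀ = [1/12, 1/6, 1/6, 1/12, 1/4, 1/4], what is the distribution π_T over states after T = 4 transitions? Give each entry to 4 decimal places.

π = [0.1784, 0.1613, 0.1548, 0.1052, 0.1661, 0.2342]

t=0: π = [0.0833, 0.1667, 0.1667, 0.0833, 0.2500, 0.2500]
t=1: π = [0.1538, 0.1667, 0.1603, 0.1090, 0.1731, 0.2372]
t=2: π = [0.1726, 0.1637, 0.1573, 0.1060, 0.1667, 0.2337]
t=3: π = [0.1771, 0.1618, 0.1554, 0.1056, 0.1662, 0.2339]
t=4: π = [0.1784, 0.1613, 0.1548, 0.1052, 0.1661, 0.2342]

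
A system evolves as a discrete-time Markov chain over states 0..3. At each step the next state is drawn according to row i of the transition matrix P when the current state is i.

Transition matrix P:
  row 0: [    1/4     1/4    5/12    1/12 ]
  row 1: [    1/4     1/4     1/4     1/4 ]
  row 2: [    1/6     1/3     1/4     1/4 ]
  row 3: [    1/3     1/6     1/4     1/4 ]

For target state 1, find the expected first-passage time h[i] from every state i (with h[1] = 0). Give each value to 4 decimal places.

First-step conditioning: h[1] = 0; for i ≠ 1, h[i] = 1 + Σ_k P[i][k]·h[k].
  h[0] = 1 + 1/4·h[0] + 5/12·h[2] + 1/12·h[3]
  h[2] = 1 + 1/6·h[0] + 1/4·h[2] + 1/4·h[3]
  h[3] = 1 + 1/3·h[0] + 1/4·h[2] + 1/4·h[3]
Solving the 3×3 linear system over states ≠ 1 gives exactly h = [72/19, 0, 68/19, 80/19] (h[1] = 0 is the target).

h = [3.7895, 0.0000, 3.5789, 4.2105]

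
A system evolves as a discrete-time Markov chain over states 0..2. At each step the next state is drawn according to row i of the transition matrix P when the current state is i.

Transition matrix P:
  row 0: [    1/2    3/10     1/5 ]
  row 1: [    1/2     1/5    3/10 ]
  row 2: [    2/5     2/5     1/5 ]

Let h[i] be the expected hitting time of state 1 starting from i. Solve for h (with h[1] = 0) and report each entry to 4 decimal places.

First-step conditioning: h[1] = 0; for i ≠ 1, h[i] = 1 + Σ_k P[i][k]·h[k].
  h[0] = 1 + 1/2·h[0] + 1/5·h[2]
  h[2] = 1 + 2/5·h[0] + 1/5·h[2]
Solving the 2×2 linear system over states ≠ 1 gives exactly h = [25/8, 0, 45/16] (h[1] = 0 is the target).

h = [3.1250, 0.0000, 2.8125]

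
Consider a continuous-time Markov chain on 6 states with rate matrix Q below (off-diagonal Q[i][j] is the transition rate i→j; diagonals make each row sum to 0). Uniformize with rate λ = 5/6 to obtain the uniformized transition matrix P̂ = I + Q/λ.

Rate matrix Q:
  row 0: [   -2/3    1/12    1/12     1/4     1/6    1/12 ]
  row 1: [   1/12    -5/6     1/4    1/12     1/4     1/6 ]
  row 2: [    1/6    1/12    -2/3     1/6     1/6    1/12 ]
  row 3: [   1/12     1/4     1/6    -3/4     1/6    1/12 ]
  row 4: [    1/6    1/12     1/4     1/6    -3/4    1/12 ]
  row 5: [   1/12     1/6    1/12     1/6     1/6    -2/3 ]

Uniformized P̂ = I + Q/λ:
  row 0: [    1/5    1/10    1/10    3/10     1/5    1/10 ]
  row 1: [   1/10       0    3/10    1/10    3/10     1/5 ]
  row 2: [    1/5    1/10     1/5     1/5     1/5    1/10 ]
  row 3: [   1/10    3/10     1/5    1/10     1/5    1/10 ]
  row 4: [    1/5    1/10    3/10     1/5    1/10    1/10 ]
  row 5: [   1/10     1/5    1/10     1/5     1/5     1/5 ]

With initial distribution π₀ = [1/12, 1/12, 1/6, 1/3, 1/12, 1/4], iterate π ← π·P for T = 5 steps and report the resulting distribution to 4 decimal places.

π = [0.1554, 0.1357, 0.2049, 0.1836, 0.1942, 0.1262]

t=0: π = [0.0833, 0.0833, 0.1667, 0.3333, 0.0833, 0.2500]
t=1: π = [0.1333, 0.1833, 0.1833, 0.1667, 0.2000, 0.1333]
t=2: π = [0.1517, 0.1283, 0.2117, 0.1783, 0.1983, 0.1317]
t=3: π = [0.1562, 0.1360, 0.2043, 0.1845, 0.1930, 0.1260]
t=4: π = [0.1554, 0.1359, 0.2047, 0.1836, 0.1943, 0.1262]
t=5: π = [0.1554, 0.1357, 0.2049, 0.1836, 0.1942, 0.1262]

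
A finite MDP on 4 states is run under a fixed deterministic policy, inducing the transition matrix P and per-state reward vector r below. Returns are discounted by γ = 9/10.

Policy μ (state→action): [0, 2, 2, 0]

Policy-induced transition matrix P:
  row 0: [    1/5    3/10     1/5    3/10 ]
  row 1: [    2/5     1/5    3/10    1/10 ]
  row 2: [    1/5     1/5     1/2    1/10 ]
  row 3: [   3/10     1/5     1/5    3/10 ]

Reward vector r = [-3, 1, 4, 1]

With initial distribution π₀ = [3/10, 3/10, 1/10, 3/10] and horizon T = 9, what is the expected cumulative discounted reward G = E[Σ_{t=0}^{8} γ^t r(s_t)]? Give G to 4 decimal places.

G = 4.3733

t=0: π = [0.3000, 0.3000, 0.1000, 0.3000], E[r] = 0.1000, γ^t·E[r] = 0.100000, running G = 0.100000
t=1: π = [0.2900, 0.2300, 0.2600, 0.2200], E[r] = 0.6200, γ^t·E[r] = 0.558000, running G = 0.658000
t=2: π = [0.2680, 0.2290, 0.3010, 0.2020], E[r] = 0.8310, γ^t·E[r] = 0.673110, running G = 1.331110
t=3: π = [0.2660, 0.2268, 0.3132, 0.1940], E[r] = 0.8756, γ^t·E[r] = 0.638312, running G = 1.969422
t=4: π = [0.2648, 0.2266, 0.3166, 0.1920], E[r] = 0.8909, γ^t·E[r] = 0.584506, running G = 2.553929
t=5: π = [0.2645, 0.2265, 0.3177, 0.1914], E[r] = 0.8949, γ^t·E[r] = 0.528415, running G = 3.082344
t=6: π = [0.2644, 0.2265, 0.3179, 0.1912], E[r] = 0.8961, γ^t·E[r] = 0.476229, running G = 3.558573
t=7: π = [0.2644, 0.2264, 0.3180, 0.1911], E[r] = 0.8965, γ^t·E[r] = 0.428771, running G = 3.987343
t=8: π = [0.2644, 0.2264, 0.3181, 0.1911], E[r] = 0.8966, γ^t·E[r] = 0.385938, running G = 4.373281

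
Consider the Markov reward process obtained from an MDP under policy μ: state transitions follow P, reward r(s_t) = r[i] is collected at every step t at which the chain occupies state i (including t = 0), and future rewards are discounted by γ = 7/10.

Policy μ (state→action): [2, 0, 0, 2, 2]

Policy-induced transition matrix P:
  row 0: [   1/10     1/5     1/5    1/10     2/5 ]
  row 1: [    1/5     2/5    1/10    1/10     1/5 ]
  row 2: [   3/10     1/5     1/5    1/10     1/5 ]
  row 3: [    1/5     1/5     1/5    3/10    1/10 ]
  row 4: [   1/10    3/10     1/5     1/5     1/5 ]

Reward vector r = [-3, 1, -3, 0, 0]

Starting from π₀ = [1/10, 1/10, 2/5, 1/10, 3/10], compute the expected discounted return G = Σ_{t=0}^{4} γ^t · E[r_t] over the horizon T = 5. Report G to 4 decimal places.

t=0: π = [0.1000, 0.1000, 0.4000, 0.1000, 0.3000], E[r] = -1.4000, γ^t·E[r] = -1.400000, running G = -1.400000
t=1: π = [0.2000, 0.2500, 0.1900, 0.1500, 0.2100], E[r] = -0.9200, γ^t·E[r] = -0.644000, running G = -2.044000
t=2: π = [0.1780, 0.2710, 0.1750, 0.1510, 0.2250], E[r] = -0.7880, γ^t·E[r] = -0.386120, running G = -2.430120
t=3: π = [0.1772, 0.2767, 0.1729, 0.1527, 0.2205], E[r] = -0.7736, γ^t·E[r] = -0.265345, running G = -2.695465
t=4: π = [0.1775, 0.2774, 0.1723, 0.1526, 0.2202], E[r] = -0.7722, γ^t·E[r] = -0.185396, running G = -2.880860

G = -2.8809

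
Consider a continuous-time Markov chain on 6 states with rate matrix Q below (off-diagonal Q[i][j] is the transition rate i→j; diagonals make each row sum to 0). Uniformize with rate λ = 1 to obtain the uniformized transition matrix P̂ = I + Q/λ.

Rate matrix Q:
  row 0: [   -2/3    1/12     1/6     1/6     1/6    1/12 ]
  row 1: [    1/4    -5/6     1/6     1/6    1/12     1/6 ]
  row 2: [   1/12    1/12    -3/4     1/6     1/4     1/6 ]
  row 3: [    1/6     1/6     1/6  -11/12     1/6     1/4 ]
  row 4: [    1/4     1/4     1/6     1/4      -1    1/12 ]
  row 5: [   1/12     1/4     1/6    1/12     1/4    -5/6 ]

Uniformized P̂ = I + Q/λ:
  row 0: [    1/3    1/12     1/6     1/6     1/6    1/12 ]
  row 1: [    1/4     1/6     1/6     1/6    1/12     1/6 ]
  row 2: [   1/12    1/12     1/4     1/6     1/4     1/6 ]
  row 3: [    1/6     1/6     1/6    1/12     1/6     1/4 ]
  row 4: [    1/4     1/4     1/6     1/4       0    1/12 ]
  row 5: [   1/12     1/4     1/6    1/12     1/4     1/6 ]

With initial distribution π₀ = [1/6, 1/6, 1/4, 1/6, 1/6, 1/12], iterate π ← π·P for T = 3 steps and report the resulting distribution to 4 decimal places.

t=0: π = [0.1667, 0.1667, 0.2500, 0.1667, 0.1667, 0.0833]
t=1: π = [0.1944, 0.1528, 0.1875, 0.1597, 0.1528, 0.1528]
t=2: π = [0.1962, 0.1603, 0.1823, 0.1534, 0.1568, 0.1510]
t=3: π = [0.1980, 0.1608, 0.1819, 0.1544, 0.1549, 0.1500]

π = [0.1980, 0.1608, 0.1819, 0.1544, 0.1549, 0.1500]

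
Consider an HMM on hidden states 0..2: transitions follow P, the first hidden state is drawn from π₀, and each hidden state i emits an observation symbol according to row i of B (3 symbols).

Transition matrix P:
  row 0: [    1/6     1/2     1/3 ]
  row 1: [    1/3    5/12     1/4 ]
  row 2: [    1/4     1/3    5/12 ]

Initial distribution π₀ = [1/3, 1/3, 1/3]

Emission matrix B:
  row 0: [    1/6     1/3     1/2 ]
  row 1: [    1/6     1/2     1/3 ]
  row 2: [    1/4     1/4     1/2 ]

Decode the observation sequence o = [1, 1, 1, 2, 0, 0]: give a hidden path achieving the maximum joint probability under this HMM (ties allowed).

t=0: δ = [1.111e-01, 1.667e-01, 8.333e-02]  (obs o_0=1)
t=1: δ = [1.852e-02, 3.472e-02, 1.042e-02]  ψ = [1, 1, 1]  (obs o_1=1)
t=2: δ = [3.858e-03, 7.234e-03, 2.170e-03]  ψ = [1, 1, 1]  (obs o_2=1)
t=3: δ = [1.206e-03, 1.005e-03, 9.042e-04]  ψ = [1, 1, 1]  (obs o_3=2)
t=4: δ = [5.582e-05, 1.005e-04, 1.005e-04]  ψ = [1, 0, 0]  (obs o_4=0)
t=5: δ = [5.582e-06, 6.977e-06, 1.047e-05]  ψ = [1, 1, 2]  (obs o_5=0)
backtrack: best end state = 2; path = [1, 1, 1, 0, 2, 2]

path = [1, 1, 1, 0, 2, 2]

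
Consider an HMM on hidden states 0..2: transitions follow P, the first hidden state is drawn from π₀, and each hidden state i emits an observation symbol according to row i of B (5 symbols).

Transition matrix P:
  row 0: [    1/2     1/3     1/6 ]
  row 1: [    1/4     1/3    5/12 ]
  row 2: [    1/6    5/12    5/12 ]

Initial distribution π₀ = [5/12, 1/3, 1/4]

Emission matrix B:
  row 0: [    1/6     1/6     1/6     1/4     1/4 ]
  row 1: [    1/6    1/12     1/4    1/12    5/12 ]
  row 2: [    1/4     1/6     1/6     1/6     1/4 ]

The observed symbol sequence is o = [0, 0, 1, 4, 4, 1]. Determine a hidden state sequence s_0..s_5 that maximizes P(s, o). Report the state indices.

t=0: δ = [6.944e-02, 5.556e-02, 6.250e-02]  (obs o_0=0)
t=1: δ = [5.787e-03, 4.340e-03, 6.510e-03]  ψ = [0, 2, 2]  (obs o_1=0)
t=2: δ = [4.823e-04, 2.261e-04, 4.521e-04]  ψ = [0, 2, 2]  (obs o_2=1)
t=3: δ = [6.028e-05, 7.849e-05, 4.710e-05]  ψ = [0, 2, 2]  (obs o_3=4)
t=4: δ = [7.535e-06, 1.090e-05, 8.176e-06]  ψ = [0, 1, 1]  (obs o_4=4)
t=5: δ = [6.279e-07, 3.028e-07, 7.571e-07]  ψ = [0, 1, 1]  (obs o_5=1)
backtrack: best end state = 2; path = [2, 2, 2, 1, 1, 2]

path = [2, 2, 2, 1, 1, 2]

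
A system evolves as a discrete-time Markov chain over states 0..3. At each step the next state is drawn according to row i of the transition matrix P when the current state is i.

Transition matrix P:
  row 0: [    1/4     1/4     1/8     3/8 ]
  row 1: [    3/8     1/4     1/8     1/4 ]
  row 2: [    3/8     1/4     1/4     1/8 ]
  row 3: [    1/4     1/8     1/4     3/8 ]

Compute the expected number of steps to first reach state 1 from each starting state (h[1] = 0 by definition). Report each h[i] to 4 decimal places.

h = [4.7835, 0.0000, 4.6186, 5.3608]

First-step conditioning: h[1] = 0; for i ≠ 1, h[i] = 1 + Σ_k P[i][k]·h[k].
  h[0] = 1 + 1/4·h[0] + 1/8·h[2] + 3/8·h[3]
  h[2] = 1 + 3/8·h[0] + 1/4·h[2] + 1/8·h[3]
  h[3] = 1 + 1/4·h[0] + 1/4·h[2] + 3/8·h[3]
Solving the 3×3 linear system over states ≠ 1 gives exactly h = [464/97, 0, 448/97, 520/97] (h[1] = 0 is the target).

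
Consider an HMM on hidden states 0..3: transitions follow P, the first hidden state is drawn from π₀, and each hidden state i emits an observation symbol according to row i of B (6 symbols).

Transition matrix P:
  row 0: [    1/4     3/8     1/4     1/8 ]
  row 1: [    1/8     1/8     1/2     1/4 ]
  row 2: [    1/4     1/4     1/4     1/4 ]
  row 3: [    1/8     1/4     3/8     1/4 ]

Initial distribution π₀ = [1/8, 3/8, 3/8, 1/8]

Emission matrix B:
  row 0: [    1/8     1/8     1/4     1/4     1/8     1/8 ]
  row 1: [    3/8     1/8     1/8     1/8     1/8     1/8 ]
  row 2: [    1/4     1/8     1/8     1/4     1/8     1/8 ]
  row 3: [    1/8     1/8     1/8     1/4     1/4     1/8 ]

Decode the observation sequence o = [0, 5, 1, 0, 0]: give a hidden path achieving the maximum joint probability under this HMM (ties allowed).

t=0: δ = [1.562e-02, 1.406e-01, 9.375e-02, 1.562e-02]  (obs o_0=0)
t=1: δ = [2.930e-03, 2.930e-03, 8.789e-03, 4.395e-03]  ψ = [2, 2, 1, 1]  (obs o_1=5)
t=2: δ = [2.747e-04, 2.747e-04, 2.747e-04, 2.747e-04]  ψ = [2, 2, 2, 2]  (obs o_2=1)
t=3: δ = [8.583e-06, 3.862e-05, 3.433e-05, 8.583e-06]  ψ = [0, 0, 1, 1]  (obs o_3=0)
t=4: δ = [1.073e-06, 3.219e-06, 4.828e-06, 1.207e-06]  ψ = [2, 2, 1, 1]  (obs o_4=0)
backtrack: best end state = 2; path = [1, 2, 0, 1, 2]

path = [1, 2, 0, 1, 2]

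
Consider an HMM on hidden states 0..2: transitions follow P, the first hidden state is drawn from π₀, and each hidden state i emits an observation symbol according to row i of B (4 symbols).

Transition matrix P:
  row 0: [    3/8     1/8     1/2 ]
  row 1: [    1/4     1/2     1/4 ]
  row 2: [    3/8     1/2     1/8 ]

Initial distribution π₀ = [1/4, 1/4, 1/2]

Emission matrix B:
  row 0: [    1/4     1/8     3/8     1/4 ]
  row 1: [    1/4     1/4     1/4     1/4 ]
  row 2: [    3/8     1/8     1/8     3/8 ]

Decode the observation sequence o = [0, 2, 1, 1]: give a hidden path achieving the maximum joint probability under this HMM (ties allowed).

t=0: δ = [6.250e-02, 6.250e-02, 1.875e-01]  (obs o_0=0)
t=1: δ = [2.637e-02, 2.344e-02, 3.906e-03]  ψ = [2, 2, 0]  (obs o_1=2)
t=2: δ = [1.236e-03, 2.930e-03, 1.648e-03]  ψ = [0, 1, 0]  (obs o_2=1)
t=3: δ = [9.155e-05, 3.662e-04, 9.155e-05]  ψ = [1, 1, 1]  (obs o_3=1)
backtrack: best end state = 1; path = [2, 1, 1, 1]

path = [2, 1, 1, 1]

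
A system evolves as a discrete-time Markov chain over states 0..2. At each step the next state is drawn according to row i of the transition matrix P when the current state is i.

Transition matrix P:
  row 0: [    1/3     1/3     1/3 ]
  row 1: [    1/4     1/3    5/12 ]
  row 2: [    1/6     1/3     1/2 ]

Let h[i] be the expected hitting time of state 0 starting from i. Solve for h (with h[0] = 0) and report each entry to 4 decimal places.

h = [0.0000, 4.7143, 5.1429]

First-step conditioning: h[0] = 0; for i ≠ 0, h[i] = 1 + Σ_k P[i][k]·h[k].
  h[1] = 1 + 1/3·h[1] + 5/12·h[2]
  h[2] = 1 + 1/3·h[1] + 1/2·h[2]
Solving the 2×2 linear system over states ≠ 0 gives exactly h = [0, 33/7, 36/7] (h[0] = 0 is the target).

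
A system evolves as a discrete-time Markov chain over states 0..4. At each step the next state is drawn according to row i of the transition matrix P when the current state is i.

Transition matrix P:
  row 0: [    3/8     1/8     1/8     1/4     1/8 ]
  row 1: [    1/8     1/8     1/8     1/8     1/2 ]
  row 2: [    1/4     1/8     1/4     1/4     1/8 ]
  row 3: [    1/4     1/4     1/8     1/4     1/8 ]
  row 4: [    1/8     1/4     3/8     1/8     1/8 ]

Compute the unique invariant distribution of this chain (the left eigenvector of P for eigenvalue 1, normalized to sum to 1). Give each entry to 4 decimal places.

Balance equations π_j = Σ_i π_i·P[i][j]:
  π_0 = 3/8·π_0 + 1/8·π_1 + 1/4·π_2 + 1/4·π_3 + 1/8·π_4
  π_1 = 1/8·π_0 + 1/8·π_1 + 1/8·π_2 + 1/4·π_3 + 1/4·π_4
  π_2 = 1/8·π_0 + 1/8·π_1 + 1/4·π_2 + 1/8·π_3 + 3/8·π_4
  π_3 = 1/4·π_0 + 1/8·π_1 + 1/4·π_2 + 1/4·π_3 + 1/8·π_4
  normalize: π_0 + π_1 + π_2 + π_3 + π_4 = 1
Solving the linear system gives exactly π = [816/3493, 87/499, 689/3493, 102/499, 95/499].

π = [0.2336, 0.1743, 0.1973, 0.2044, 0.1904]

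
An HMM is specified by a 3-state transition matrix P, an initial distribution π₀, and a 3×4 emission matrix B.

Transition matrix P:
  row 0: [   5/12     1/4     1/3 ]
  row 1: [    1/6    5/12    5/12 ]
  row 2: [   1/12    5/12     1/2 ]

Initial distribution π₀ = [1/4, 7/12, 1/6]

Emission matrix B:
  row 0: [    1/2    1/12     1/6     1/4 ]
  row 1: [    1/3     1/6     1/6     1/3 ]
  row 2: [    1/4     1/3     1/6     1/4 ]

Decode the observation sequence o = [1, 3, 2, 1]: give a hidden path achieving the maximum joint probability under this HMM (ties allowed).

path = [1, 1, 2, 2]

t=0: δ = [2.083e-02, 9.722e-02, 5.556e-02]  (obs o_0=1)
t=1: δ = [4.051e-03, 1.350e-02, 1.013e-02]  ψ = [1, 1, 1]  (obs o_1=3)
t=2: δ = [3.751e-04, 9.377e-04, 9.377e-04]  ψ = [1, 1, 1]  (obs o_2=2)
t=3: δ = [1.302e-05, 6.512e-05, 1.563e-04]  ψ = [0, 1, 2]  (obs o_3=1)
backtrack: best end state = 2; path = [1, 1, 2, 2]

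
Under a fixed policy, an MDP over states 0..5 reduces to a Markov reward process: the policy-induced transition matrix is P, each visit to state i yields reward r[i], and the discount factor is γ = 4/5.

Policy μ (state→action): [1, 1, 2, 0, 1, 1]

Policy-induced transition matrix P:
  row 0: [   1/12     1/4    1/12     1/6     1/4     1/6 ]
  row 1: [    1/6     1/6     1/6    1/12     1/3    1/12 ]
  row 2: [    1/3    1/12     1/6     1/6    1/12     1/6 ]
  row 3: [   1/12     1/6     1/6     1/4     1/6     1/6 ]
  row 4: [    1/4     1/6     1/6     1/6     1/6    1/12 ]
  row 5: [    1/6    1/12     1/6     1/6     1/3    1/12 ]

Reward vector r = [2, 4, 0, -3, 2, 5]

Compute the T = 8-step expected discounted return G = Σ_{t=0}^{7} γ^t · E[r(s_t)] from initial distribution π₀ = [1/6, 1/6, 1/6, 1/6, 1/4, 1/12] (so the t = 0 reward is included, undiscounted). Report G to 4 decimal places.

t=0: π = [0.1667, 0.1667, 0.1667, 0.1667, 0.2500, 0.0833], E[r] = 1.4167, γ^t·E[r] = 1.416667, running G = 1.416667
t=1: π = [0.1875, 0.1597, 0.1528, 0.1667, 0.2083, 0.1250], E[r] = 1.5556, γ^t·E[r] = 1.244444, running G = 2.661111
t=2: π = [0.1800, 0.1591, 0.1510, 0.1672, 0.2170, 0.1256], E[r] = 1.5567, γ^t·E[r] = 0.996296, running G = 3.657407
t=3: π = [0.1810, 0.1586, 0.1517, 0.1673, 0.2165, 0.1249], E[r] = 1.5517, γ^t·E[r] = 0.794494, running G = 4.451901
t=4: π = [0.1810, 0.1587, 0.1516, 0.1674, 0.2164, 0.1250], E[r] = 1.5523, γ^t·E[r] = 0.635811, running G = 5.087712
t=5: π = [0.1809, 0.1587, 0.1516, 0.1674, 0.2164, 0.1250], E[r] = 1.5523, γ^t·E[r] = 0.508643, running G = 5.596355
t=6: π = [0.1809, 0.1587, 0.1516, 0.1674, 0.2164, 0.1250], E[r] = 1.5522, γ^t·E[r] = 0.406909, running G = 6.003264
t=7: π = [0.1809, 0.1587, 0.1516, 0.1674, 0.2164, 0.1250], E[r] = 1.5522, γ^t·E[r] = 0.325528, running G = 6.328792

G = 6.3288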